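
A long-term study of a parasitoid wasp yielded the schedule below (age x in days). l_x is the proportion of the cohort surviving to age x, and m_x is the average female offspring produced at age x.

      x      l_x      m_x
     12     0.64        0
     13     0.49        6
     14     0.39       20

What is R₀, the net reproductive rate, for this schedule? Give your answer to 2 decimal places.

10.74

R₀ = Σ l_x m_x:
  age 12: 0.64 × 0 = 0.0000
  age 13: 0.49 × 6 = 2.9400
  age 14: 0.39 × 20 = 7.8000
R₀ = 0.0000 + 2.9400 + 7.8000 = 10.7400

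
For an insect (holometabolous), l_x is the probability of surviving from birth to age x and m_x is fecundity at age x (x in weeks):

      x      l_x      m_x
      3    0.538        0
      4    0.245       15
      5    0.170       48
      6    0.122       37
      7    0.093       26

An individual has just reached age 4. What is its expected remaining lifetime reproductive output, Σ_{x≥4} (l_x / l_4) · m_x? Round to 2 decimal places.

76.60

l_4 = 0.245. Conditional survival from age 4 to x is l_x / l_4.
  x=4: (0.245/0.245) × 15 = 15.0000
  x=5: (0.170/0.245) × 48 = 33.3061
  x=6: (0.122/0.245) × 37 = 18.4245
  x=7: (0.093/0.245) × 26 = 9.8694
Sum = 15.0000 + 33.3061 + 18.4245 + 9.8694 = 76.6000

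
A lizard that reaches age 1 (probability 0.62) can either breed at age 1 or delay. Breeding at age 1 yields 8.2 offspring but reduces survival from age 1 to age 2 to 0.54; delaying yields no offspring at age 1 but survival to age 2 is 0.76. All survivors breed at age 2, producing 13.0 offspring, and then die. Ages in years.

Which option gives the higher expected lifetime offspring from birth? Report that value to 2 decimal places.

breed at age 1: R₀ = 0.62 × (8.2 + 0.54 × 13.0) = 0.62 × 15.2200 = 9.4364
delay to age 2: R₀ = 0.62 × (0.76 × 13.0) = 0.62 × 9.8800 = 6.1256
Higher: breed at age 1 (9.4364).

9.44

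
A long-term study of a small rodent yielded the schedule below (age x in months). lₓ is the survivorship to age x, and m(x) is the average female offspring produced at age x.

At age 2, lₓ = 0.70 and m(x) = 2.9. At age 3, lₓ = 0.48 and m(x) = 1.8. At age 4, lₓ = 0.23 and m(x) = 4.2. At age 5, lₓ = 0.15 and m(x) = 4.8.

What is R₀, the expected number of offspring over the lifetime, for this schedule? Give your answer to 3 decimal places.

4.580

R₀ = Σ lₓ m(x):
  age 2: 0.70 × 2.9 = 2.0300
  age 3: 0.48 × 1.8 = 0.8640
  age 4: 0.23 × 4.2 = 0.9660
  age 5: 0.15 × 4.8 = 0.7200
R₀ = 2.0300 + 0.8640 + 0.9660 + 0.7200 = 4.5800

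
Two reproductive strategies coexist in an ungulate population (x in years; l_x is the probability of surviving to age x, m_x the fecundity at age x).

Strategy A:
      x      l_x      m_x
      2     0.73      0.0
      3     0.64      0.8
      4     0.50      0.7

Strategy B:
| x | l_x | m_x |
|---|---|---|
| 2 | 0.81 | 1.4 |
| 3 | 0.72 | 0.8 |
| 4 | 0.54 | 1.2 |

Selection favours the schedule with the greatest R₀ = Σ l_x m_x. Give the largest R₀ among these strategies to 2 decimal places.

2.36

Strategy A: R₀ = 0.73×0.0 + 0.64×0.8 + 0.50×0.7 = 0.8620
Strategy B: R₀ = 0.81×1.4 + 0.72×0.8 + 0.54×1.2 = 2.3580
Highest R₀: strategy B with 2.3580.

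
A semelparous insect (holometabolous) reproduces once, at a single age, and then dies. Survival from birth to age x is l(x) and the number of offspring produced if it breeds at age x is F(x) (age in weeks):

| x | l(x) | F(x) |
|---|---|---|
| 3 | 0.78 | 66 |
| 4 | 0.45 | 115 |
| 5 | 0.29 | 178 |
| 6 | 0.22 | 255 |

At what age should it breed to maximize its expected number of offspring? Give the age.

6

Expected offspring if breeding at age x = l(x) × F(x):
  age 3: 0.78 × 66 = 51.480
  age 4: 0.45 × 115 = 51.750
  age 5: 0.29 × 178 = 51.620
  age 6: 0.22 × 255 = 56.100
Maximum at age 6 (56.100).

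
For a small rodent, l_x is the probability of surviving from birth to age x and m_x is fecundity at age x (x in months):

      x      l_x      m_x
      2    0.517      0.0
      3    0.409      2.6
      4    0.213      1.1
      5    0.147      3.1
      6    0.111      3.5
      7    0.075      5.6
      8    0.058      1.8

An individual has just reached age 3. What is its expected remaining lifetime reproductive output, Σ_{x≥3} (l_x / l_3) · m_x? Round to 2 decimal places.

6.52

l_3 = 0.409. Conditional survival from age 3 to x is l_x / l_3.
  x=3: (0.409/0.409) × 2.6 = 2.6000
  x=4: (0.213/0.409) × 1.1 = 0.5729
  x=5: (0.147/0.409) × 3.1 = 1.1142
  x=6: (0.111/0.409) × 3.5 = 0.9499
  x=7: (0.075/0.409) × 5.6 = 1.0269
  x=8: (0.058/0.409) × 1.8 = 0.2553
Sum = 2.6000 + 0.5729 + 1.1142 + 0.9499 + 1.0269 + 0.2553 = 6.5191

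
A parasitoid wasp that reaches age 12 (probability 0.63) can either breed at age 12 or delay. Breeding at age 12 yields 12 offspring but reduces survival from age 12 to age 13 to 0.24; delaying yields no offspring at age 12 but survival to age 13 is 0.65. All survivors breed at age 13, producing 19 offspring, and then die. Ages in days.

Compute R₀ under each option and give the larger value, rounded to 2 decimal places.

breed at age 12: R₀ = 0.63 × (12 + 0.24 × 19) = 0.63 × 16.5600 = 10.4328
delay to age 13: R₀ = 0.63 × (0.65 × 19) = 0.63 × 12.3500 = 7.7805
Higher: breed at age 12 (10.4328).

10.43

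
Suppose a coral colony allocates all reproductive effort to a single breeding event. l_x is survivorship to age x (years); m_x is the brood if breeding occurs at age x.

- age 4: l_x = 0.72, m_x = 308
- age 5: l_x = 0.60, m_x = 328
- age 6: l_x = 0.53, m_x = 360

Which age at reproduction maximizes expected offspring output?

Expected offspring if breeding at age x = l_x × m_x:
  age 4: 0.72 × 308 = 221.760
  age 5: 0.60 × 328 = 196.800
  age 6: 0.53 × 360 = 190.800
Maximum at age 4 (221.760).

4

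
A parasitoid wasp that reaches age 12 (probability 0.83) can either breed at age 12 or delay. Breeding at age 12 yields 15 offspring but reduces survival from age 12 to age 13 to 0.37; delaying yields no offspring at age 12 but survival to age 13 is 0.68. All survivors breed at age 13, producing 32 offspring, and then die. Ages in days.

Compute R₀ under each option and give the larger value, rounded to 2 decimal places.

breed at age 12: R₀ = 0.83 × (15 + 0.37 × 32) = 0.83 × 26.8400 = 22.2772
delay to age 13: R₀ = 0.83 × (0.68 × 32) = 0.83 × 21.7600 = 18.0608
Higher: breed at age 12 (22.2772).

22.28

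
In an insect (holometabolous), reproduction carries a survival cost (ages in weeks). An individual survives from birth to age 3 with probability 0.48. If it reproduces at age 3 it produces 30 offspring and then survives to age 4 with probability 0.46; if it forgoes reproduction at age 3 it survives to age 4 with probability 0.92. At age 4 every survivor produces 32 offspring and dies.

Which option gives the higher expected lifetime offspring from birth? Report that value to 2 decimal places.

breed at age 3: R₀ = 0.48 × (30 + 0.46 × 32) = 0.48 × 44.7200 = 21.4656
delay to age 4: R₀ = 0.48 × (0.92 × 32) = 0.48 × 29.4400 = 14.1312
Higher: breed at age 3 (21.4656).

21.47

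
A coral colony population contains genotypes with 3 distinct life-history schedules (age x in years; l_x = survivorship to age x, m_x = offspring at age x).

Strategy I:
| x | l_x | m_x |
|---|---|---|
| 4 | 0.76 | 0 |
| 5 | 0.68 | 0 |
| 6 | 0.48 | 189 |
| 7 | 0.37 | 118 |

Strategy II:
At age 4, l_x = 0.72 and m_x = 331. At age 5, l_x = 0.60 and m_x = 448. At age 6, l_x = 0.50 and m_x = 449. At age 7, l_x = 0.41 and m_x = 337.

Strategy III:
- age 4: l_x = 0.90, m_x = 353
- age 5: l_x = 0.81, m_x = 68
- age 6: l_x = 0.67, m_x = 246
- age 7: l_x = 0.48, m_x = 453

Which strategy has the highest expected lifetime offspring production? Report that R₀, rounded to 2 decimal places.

Strategy I: R₀ = 0.76×0 + 0.68×0 + 0.48×189 + 0.37×118 = 134.3800
Strategy II: R₀ = 0.72×331 + 0.60×448 + 0.50×449 + 0.41×337 = 869.7900
Strategy III: R₀ = 0.90×353 + 0.81×68 + 0.67×246 + 0.48×453 = 755.0400
Highest R₀: strategy II with 869.7900.

869.79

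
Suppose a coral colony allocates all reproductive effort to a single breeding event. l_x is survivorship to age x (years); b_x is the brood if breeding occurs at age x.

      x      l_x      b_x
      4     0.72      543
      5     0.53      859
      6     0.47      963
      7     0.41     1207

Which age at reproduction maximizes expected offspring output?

7

Expected offspring if breeding at age x = l_x × b_x:
  age 4: 0.72 × 543 = 390.960
  age 5: 0.53 × 859 = 455.270
  age 6: 0.47 × 963 = 452.610
  age 7: 0.41 × 1207 = 494.870
Maximum at age 7 (494.870).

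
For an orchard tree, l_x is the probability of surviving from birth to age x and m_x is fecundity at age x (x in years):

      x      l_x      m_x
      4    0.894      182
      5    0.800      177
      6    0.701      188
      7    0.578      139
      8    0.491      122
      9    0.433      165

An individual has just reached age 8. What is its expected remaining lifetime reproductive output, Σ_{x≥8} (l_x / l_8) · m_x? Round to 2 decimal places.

267.51

l_8 = 0.491. Conditional survival from age 8 to x is l_x / l_8.
  x=8: (0.491/0.491) × 122 = 122.0000
  x=9: (0.433/0.491) × 165 = 145.5092
Sum = 122.0000 + 145.5092 = 267.5092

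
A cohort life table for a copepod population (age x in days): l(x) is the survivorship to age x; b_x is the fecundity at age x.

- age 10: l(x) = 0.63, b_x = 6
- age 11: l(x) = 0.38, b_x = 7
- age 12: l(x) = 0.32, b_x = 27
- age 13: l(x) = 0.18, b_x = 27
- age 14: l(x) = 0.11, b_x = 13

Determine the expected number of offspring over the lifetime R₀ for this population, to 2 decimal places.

R₀ = Σ l(x) b_x:
  age 10: 0.63 × 6 = 3.7800
  age 11: 0.38 × 7 = 2.6600
  age 12: 0.32 × 27 = 8.6400
  age 13: 0.18 × 27 = 4.8600
  age 14: 0.11 × 13 = 1.4300
R₀ = 3.7800 + 2.6600 + 8.6400 + 4.8600 + 1.4300 = 21.3700

21.37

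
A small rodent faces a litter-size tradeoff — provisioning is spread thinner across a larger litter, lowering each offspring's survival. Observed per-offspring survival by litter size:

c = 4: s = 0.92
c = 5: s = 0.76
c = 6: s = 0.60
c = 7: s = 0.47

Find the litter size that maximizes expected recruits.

5

Expected recruits = c × s(c):
  c=4: 4 × 0.92 = 3.680
  c=5: 5 × 0.76 = 3.800
  c=6: 6 × 0.60 = 3.600
  c=7: 7 × 0.47 = 3.290
Maximum at c = 5 (3.800 recruits).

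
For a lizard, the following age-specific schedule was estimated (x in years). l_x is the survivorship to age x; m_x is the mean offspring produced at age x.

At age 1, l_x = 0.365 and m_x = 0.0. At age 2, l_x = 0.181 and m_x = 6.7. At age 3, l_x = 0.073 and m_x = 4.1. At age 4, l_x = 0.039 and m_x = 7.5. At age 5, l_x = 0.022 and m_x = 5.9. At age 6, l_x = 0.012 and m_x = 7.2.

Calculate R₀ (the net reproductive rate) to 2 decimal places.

2.02

R₀ = Σ l_x m_x:
  age 1: 0.365 × 0.0 = 0.0000
  age 2: 0.181 × 6.7 = 1.2127
  age 3: 0.073 × 4.1 = 0.2993
  age 4: 0.039 × 7.5 = 0.2925
  age 5: 0.022 × 5.9 = 0.1298
  age 6: 0.012 × 7.2 = 0.0864
R₀ = 0.0000 + 1.2127 + 0.2993 + 0.2925 + 0.1298 + 0.0864 = 2.0207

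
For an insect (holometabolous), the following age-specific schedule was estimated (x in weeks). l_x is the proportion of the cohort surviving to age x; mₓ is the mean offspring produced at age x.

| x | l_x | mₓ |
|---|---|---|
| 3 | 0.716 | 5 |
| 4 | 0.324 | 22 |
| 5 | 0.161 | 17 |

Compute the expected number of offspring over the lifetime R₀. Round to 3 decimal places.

R₀ = Σ l_x mₓ:
  age 3: 0.716 × 5 = 3.5800
  age 4: 0.324 × 22 = 7.1280
  age 5: 0.161 × 17 = 2.7370
R₀ = 3.5800 + 7.1280 + 2.7370 = 13.4450

13.445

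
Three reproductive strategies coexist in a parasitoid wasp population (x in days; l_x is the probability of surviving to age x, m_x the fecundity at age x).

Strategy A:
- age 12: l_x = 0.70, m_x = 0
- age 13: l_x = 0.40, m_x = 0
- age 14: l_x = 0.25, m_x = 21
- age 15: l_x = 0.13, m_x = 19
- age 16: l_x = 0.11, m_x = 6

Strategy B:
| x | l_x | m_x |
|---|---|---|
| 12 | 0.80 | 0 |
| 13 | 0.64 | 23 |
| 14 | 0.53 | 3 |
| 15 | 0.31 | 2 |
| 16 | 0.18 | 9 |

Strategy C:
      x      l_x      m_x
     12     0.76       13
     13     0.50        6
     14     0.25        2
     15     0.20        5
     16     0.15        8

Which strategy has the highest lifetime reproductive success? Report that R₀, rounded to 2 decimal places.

18.55

Strategy A: R₀ = 0.70×0 + 0.40×0 + 0.25×21 + 0.13×19 + 0.11×6 = 8.3800
Strategy B: R₀ = 0.80×0 + 0.64×23 + 0.53×3 + 0.31×2 + 0.18×9 = 18.5500
Strategy C: R₀ = 0.76×13 + 0.50×6 + 0.25×2 + 0.20×5 + 0.15×8 = 15.5800
Highest R₀: strategy B with 18.5500.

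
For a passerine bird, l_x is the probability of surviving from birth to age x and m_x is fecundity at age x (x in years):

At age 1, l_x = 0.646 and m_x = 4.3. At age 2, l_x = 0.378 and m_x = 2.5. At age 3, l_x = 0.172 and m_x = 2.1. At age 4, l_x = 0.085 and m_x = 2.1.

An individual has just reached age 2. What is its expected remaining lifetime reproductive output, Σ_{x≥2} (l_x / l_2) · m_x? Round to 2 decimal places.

l_2 = 0.378. Conditional survival from age 2 to x is l_x / l_2.
  x=2: (0.378/0.378) × 2.5 = 2.5000
  x=3: (0.172/0.378) × 2.1 = 0.9556
  x=4: (0.085/0.378) × 2.1 = 0.4722
Sum = 2.5000 + 0.9556 + 0.4722 = 3.9278

3.93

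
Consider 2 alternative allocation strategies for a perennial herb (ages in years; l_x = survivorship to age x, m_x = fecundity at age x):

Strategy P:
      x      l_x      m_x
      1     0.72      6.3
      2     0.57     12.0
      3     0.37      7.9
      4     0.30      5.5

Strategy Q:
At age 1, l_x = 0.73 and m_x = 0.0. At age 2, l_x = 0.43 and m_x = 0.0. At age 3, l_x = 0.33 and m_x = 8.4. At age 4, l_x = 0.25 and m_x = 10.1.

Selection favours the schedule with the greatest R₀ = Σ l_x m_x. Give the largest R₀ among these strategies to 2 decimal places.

Strategy P: R₀ = 0.72×6.3 + 0.57×12.0 + 0.37×7.9 + 0.30×5.5 = 15.9490
Strategy Q: R₀ = 0.73×0.0 + 0.43×0.0 + 0.33×8.4 + 0.25×10.1 = 5.2970
Highest R₀: strategy P with 15.9490.

15.95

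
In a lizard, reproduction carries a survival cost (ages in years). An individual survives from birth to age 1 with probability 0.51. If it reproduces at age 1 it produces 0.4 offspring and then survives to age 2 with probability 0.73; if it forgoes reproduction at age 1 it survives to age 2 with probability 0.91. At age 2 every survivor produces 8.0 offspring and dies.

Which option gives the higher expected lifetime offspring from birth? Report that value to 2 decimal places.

3.71

breed at age 1: R₀ = 0.51 × (0.4 + 0.73 × 8.0) = 0.51 × 6.2400 = 3.1824
delay to age 2: R₀ = 0.51 × (0.91 × 8.0) = 0.51 × 7.2800 = 3.7128
Higher: delay to age 2 (3.7128).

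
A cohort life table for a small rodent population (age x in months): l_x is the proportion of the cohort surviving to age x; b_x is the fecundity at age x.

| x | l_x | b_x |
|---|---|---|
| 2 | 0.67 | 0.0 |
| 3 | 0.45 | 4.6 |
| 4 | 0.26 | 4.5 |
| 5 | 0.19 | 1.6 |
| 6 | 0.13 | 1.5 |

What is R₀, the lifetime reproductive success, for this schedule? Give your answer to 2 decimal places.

3.74

R₀ = Σ l_x b_x:
  age 2: 0.67 × 0.0 = 0.0000
  age 3: 0.45 × 4.6 = 2.0700
  age 4: 0.26 × 4.5 = 1.1700
  age 5: 0.19 × 1.6 = 0.3040
  age 6: 0.13 × 1.5 = 0.1950
R₀ = 0.0000 + 2.0700 + 1.1700 + 0.3040 + 0.1950 = 3.7390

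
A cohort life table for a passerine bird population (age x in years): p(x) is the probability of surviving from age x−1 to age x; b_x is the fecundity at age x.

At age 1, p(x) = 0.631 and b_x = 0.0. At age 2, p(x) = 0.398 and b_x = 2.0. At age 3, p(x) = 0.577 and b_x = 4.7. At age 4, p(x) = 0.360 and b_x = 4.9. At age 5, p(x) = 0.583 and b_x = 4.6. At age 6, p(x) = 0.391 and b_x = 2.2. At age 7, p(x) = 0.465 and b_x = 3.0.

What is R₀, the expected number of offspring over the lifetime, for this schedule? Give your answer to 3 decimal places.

1.622

Survivorship from birth: l_x = p_1·p_2·…·p_x.
  l_1 = 0.63100
  l_2 = 0.25114
  l_3 = 0.14491
  l_4 = 0.05217
  l_5 = 0.03041
  l_6 = 0.01189
  l_7 = 0.00553
R₀ = Σ l_x b_x:
  age 1: 0.63100 × 0.0 = 0.0000
  age 2: 0.25114 × 2.0 = 0.5023
  age 3: 0.14491 × 4.7 = 0.6811
  age 4: 0.05217 × 4.9 = 0.2556
  age 5: 0.03041 × 4.6 = 0.1399
  age 6: 0.01189 × 2.2 = 0.0262
  age 7: 0.00553 × 3.0 = 0.0166
R₀ = 0.0000 + 0.5023 + 0.6811 + 0.2556 + 0.1399 + 0.0262 + 0.0166 = 1.6216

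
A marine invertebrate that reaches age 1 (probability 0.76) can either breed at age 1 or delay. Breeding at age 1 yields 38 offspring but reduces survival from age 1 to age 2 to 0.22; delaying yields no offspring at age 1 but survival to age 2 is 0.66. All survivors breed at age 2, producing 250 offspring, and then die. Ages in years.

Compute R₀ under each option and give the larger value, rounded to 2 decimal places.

125.40

breed at age 1: R₀ = 0.76 × (38 + 0.22 × 250) = 0.76 × 93.0000 = 70.6800
delay to age 2: R₀ = 0.76 × (0.66 × 250) = 0.76 × 165.0000 = 125.4000
Higher: delay to age 2 (125.4000).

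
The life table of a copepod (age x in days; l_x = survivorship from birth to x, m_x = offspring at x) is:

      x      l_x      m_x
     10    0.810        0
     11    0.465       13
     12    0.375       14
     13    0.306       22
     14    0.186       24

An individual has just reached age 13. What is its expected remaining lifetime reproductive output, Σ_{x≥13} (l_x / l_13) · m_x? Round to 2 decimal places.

l_13 = 0.306. Conditional survival from age 13 to x is l_x / l_13.
  x=13: (0.306/0.306) × 22 = 22.0000
  x=14: (0.186/0.306) × 24 = 14.5882
Sum = 22.0000 + 14.5882 = 36.5882

36.59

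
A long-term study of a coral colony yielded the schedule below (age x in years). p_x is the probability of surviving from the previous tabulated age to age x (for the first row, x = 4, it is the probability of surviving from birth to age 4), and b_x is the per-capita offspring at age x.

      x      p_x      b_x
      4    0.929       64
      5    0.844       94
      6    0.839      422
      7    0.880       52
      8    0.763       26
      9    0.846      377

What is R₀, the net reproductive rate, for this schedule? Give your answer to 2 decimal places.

593.23

Survivorship from birth: l_x = p_4·p_5·…·p_x.
  l_4 = 0.92900
  l_5 = 0.78408
  l_6 = 0.65784
  l_7 = 0.57890
  l_8 = 0.44170
  l_9 = 0.37368
R₀ = Σ l_x b_x:
  age 4: 0.92900 × 64 = 59.4560
  age 5: 0.78408 × 94 = 73.7035
  age 6: 0.65784 × 422 = 277.6085
  age 7: 0.57890 × 52 = 30.1028
  age 8: 0.44170 × 26 = 11.4842
  age 9: 0.37368 × 377 = 140.8774
R₀ = 59.4560 + 73.7035 + 277.6085 + 30.1028 + 11.4842 + 140.8774 = 593.2324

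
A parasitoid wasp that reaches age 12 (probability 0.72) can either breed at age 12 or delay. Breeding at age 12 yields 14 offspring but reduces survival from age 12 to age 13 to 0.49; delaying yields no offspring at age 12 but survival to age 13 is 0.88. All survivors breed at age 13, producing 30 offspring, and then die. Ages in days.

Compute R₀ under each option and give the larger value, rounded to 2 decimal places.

breed at age 12: R₀ = 0.72 × (14 + 0.49 × 30) = 0.72 × 28.7000 = 20.6640
delay to age 13: R₀ = 0.72 × (0.88 × 30) = 0.72 × 26.4000 = 19.0080
Higher: breed at age 12 (20.6640).

20.66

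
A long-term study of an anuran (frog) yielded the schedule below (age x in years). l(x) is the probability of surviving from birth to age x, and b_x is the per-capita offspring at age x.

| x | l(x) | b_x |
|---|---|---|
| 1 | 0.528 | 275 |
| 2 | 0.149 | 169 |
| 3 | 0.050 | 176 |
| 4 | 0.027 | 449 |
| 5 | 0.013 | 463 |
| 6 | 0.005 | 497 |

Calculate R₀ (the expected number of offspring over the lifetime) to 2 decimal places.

R₀ = Σ l(x) b_x:
  age 1: 0.528 × 275 = 145.2000
  age 2: 0.149 × 169 = 25.1810
  age 3: 0.050 × 176 = 8.8000
  age 4: 0.027 × 449 = 12.1230
  age 5: 0.013 × 463 = 6.0190
  age 6: 0.005 × 497 = 2.4850
R₀ = 145.2000 + 25.1810 + 8.8000 + 12.1230 + 6.0190 + 2.4850 = 199.8080

199.81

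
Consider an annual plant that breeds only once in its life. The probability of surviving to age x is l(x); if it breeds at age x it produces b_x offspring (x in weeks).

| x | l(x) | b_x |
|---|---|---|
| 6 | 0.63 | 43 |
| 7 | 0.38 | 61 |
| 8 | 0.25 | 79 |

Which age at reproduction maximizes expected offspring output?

Expected offspring if breeding at age x = l(x) × b_x:
  age 6: 0.63 × 43 = 27.090
  age 7: 0.38 × 61 = 23.180
  age 8: 0.25 × 79 = 19.750
Maximum at age 6 (27.090).

6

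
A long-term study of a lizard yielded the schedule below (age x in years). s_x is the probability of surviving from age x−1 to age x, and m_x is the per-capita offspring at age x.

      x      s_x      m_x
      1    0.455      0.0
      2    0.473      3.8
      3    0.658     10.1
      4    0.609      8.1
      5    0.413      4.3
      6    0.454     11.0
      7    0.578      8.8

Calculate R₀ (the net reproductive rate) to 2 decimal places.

3.36

Survivorship from birth: l_x = s_1·s_2·…·s_x.
  l_1 = 0.45500
  l_2 = 0.21521
  l_3 = 0.14161
  l_4 = 0.08624
  l_5 = 0.03562
  l_6 = 0.01617
  l_7 = 0.00935
R₀ = Σ l_x m_x:
  age 1: 0.45500 × 0.0 = 0.0000
  age 2: 0.21521 × 3.8 = 0.8178
  age 3: 0.14161 × 10.1 = 1.4303
  age 4: 0.08624 × 8.1 = 0.6985
  age 5: 0.03562 × 4.3 = 0.1532
  age 6: 0.01617 × 11.0 = 0.1779
  age 7: 0.00935 × 8.8 = 0.0823
R₀ = 0.0000 + 0.8178 + 1.4303 + 0.6985 + 0.1532 + 0.1779 + 0.0823 = 3.3599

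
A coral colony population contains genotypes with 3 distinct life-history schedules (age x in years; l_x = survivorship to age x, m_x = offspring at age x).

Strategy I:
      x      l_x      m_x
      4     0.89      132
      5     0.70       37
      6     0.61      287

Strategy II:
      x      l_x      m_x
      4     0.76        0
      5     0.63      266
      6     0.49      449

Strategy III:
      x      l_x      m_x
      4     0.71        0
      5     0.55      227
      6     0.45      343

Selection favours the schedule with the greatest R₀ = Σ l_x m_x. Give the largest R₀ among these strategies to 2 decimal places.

387.59

Strategy I: R₀ = 0.89×132 + 0.70×37 + 0.61×287 = 318.4500
Strategy II: R₀ = 0.76×0 + 0.63×266 + 0.49×449 = 387.5900
Strategy III: R₀ = 0.71×0 + 0.55×227 + 0.45×343 = 279.2000
Highest R₀: strategy II with 387.5900.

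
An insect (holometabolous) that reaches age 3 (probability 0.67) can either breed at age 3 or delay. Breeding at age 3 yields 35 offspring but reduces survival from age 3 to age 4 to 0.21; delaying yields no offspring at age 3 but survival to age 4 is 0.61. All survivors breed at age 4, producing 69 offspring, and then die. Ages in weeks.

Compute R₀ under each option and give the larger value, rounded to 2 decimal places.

breed at age 3: R₀ = 0.67 × (35 + 0.21 × 69) = 0.67 × 49.4900 = 33.1583
delay to age 4: R₀ = 0.67 × (0.61 × 69) = 0.67 × 42.0900 = 28.2003
Higher: breed at age 3 (33.1583).

33.16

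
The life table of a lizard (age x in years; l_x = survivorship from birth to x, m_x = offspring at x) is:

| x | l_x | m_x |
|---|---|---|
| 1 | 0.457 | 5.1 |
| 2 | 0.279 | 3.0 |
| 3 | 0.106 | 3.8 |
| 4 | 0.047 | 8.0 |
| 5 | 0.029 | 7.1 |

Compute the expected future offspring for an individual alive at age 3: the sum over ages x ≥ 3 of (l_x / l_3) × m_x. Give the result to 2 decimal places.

l_3 = 0.106. Conditional survival from age 3 to x is l_x / l_3.
  x=3: (0.106/0.106) × 3.8 = 3.8000
  x=4: (0.047/0.106) × 8.0 = 3.5472
  x=5: (0.029/0.106) × 7.1 = 1.9425
Sum = 3.8000 + 3.5472 + 1.9425 = 9.2896

9.29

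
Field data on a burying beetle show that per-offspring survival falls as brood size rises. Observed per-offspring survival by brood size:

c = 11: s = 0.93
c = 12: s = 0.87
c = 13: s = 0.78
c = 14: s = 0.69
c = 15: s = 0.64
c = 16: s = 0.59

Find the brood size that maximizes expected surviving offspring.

12

Expected surviving offspring = c × s(c):
  c=11: 11 × 0.93 = 10.230
  c=12: 12 × 0.87 = 10.440
  c=13: 13 × 0.78 = 10.140
  c=14: 14 × 0.69 = 9.660
  c=15: 15 × 0.64 = 9.600
  c=16: 16 × 0.59 = 9.440
Maximum at c = 12 (10.440 surviving offspring).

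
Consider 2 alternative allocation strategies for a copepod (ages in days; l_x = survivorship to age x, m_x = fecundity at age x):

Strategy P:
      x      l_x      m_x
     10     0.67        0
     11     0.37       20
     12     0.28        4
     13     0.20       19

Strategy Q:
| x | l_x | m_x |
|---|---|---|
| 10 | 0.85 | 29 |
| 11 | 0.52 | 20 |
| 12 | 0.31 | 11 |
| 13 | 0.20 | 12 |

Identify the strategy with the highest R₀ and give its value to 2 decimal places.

Strategy P: R₀ = 0.67×0 + 0.37×20 + 0.28×4 + 0.20×19 = 12.3200
Strategy Q: R₀ = 0.85×29 + 0.52×20 + 0.31×11 + 0.20×12 = 40.8600
Highest R₀: strategy Q with 40.8600.

40.86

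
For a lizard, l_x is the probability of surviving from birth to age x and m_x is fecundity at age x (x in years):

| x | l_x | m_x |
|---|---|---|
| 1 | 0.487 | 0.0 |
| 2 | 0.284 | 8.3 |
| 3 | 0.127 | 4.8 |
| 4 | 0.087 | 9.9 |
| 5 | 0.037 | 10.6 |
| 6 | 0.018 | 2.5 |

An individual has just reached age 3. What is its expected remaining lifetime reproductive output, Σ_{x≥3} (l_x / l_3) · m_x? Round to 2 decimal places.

l_3 = 0.127. Conditional survival from age 3 to x is l_x / l_3.
  x=3: (0.127/0.127) × 4.8 = 4.8000
  x=4: (0.087/0.127) × 9.9 = 6.7819
  x=5: (0.037/0.127) × 10.6 = 3.0882
  x=6: (0.018/0.127) × 2.5 = 0.3543
Sum = 4.8000 + 6.7819 + 3.0882 + 0.3543 = 15.0244

15.02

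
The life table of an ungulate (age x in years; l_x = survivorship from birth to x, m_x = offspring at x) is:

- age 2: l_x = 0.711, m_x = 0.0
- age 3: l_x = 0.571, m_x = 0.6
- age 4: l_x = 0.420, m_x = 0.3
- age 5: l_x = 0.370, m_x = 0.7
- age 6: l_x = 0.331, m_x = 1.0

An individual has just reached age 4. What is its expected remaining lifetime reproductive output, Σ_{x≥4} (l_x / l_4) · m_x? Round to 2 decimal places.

1.70

l_4 = 0.420. Conditional survival from age 4 to x is l_x / l_4.
  x=4: (0.420/0.420) × 0.3 = 0.3000
  x=5: (0.370/0.420) × 0.7 = 0.6167
  x=6: (0.331/0.420) × 1.0 = 0.7881
Sum = 0.3000 + 0.6167 + 0.7881 = 1.7048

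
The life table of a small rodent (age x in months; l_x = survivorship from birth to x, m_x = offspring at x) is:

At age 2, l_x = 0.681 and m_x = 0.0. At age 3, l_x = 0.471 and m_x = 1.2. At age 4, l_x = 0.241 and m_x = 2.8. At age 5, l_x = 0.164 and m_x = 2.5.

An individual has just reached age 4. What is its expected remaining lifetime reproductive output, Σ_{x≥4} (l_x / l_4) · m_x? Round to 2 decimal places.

l_4 = 0.241. Conditional survival from age 4 to x is l_x / l_4.
  x=4: (0.241/0.241) × 2.8 = 2.8000
  x=5: (0.164/0.241) × 2.5 = 1.7012
Sum = 2.8000 + 1.7012 = 4.5012

4.50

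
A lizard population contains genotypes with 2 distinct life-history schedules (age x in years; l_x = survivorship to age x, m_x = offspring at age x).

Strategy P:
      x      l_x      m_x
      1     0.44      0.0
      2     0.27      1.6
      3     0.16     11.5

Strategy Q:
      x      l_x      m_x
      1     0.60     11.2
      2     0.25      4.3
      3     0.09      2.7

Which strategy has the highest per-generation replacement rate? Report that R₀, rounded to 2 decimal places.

8.04

Strategy P: R₀ = 0.44×0.0 + 0.27×1.6 + 0.16×11.5 = 2.2720
Strategy Q: R₀ = 0.60×11.2 + 0.25×4.3 + 0.09×2.7 = 8.0380
Highest R₀: strategy Q with 8.0380.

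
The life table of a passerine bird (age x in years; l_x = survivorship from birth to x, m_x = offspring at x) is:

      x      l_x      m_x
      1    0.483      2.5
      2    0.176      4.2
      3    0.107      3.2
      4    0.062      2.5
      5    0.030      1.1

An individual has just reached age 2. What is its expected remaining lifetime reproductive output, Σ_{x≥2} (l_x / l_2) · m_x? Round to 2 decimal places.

l_2 = 0.176. Conditional survival from age 2 to x is l_x / l_2.
  x=2: (0.176/0.176) × 4.2 = 4.2000
  x=3: (0.107/0.176) × 3.2 = 1.9455
  x=4: (0.062/0.176) × 2.5 = 0.8807
  x=5: (0.030/0.176) × 1.1 = 0.1875
Sum = 4.2000 + 1.9455 + 0.8807 + 0.1875 = 7.2136

7.21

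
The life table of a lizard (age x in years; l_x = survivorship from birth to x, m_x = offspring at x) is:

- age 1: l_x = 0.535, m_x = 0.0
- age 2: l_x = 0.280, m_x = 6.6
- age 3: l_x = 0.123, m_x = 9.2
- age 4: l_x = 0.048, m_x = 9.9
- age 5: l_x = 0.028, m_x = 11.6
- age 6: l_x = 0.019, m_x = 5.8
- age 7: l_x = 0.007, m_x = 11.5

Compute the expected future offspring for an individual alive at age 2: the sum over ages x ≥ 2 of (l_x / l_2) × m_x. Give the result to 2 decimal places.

14.18

l_2 = 0.280. Conditional survival from age 2 to x is l_x / l_2.
  x=2: (0.280/0.280) × 6.6 = 6.6000
  x=3: (0.123/0.280) × 9.2 = 4.0414
  x=4: (0.048/0.280) × 9.9 = 1.6971
  x=5: (0.028/0.280) × 11.6 = 1.1600
  x=6: (0.019/0.280) × 5.8 = 0.3936
  x=7: (0.007/0.280) × 11.5 = 0.2875
Sum = 6.6000 + 4.0414 + 1.6971 + 1.1600 + 0.3936 + 0.2875 = 14.1796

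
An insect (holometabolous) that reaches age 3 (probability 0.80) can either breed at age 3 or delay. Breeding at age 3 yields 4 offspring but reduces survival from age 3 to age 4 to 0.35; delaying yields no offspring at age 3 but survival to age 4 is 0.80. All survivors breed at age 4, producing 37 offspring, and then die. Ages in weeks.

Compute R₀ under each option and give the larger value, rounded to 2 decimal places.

breed at age 3: R₀ = 0.80 × (4 + 0.35 × 37) = 0.80 × 16.9500 = 13.5600
delay to age 4: R₀ = 0.80 × (0.80 × 37) = 0.80 × 29.6000 = 23.6800
Higher: delay to age 4 (23.6800).

23.68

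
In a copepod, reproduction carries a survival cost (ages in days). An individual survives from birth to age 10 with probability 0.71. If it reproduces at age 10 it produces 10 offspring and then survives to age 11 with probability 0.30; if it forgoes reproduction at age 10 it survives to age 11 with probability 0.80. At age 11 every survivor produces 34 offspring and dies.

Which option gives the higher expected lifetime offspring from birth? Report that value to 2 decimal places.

breed at age 10: R₀ = 0.71 × (10 + 0.30 × 34) = 0.71 × 20.2000 = 14.3420
delay to age 11: R₀ = 0.71 × (0.80 × 34) = 0.71 × 27.2000 = 19.3120
Higher: delay to age 11 (19.3120).

19.31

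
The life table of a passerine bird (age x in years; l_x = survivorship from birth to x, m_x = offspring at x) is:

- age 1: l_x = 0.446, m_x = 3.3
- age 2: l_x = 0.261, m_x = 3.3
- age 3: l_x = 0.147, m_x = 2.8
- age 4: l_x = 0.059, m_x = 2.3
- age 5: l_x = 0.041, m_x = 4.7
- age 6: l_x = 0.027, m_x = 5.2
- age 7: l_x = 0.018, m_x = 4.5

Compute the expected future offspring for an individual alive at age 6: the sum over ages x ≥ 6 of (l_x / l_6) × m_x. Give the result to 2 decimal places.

8.20

l_6 = 0.027. Conditional survival from age 6 to x is l_x / l_6.
  x=6: (0.027/0.027) × 5.2 = 5.2000
  x=7: (0.018/0.027) × 4.5 = 3.0000
Sum = 5.2000 + 3.0000 = 8.2000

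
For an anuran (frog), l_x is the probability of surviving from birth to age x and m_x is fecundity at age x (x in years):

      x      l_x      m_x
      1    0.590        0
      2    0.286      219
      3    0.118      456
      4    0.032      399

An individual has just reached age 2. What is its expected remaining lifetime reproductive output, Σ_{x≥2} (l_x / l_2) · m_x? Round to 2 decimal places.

l_2 = 0.286. Conditional survival from age 2 to x is l_x / l_2.
  x=2: (0.286/0.286) × 219 = 219.0000
  x=3: (0.118/0.286) × 456 = 188.1399
  x=4: (0.032/0.286) × 399 = 44.6434
Sum = 219.0000 + 188.1399 + 44.6434 = 451.7832

451.78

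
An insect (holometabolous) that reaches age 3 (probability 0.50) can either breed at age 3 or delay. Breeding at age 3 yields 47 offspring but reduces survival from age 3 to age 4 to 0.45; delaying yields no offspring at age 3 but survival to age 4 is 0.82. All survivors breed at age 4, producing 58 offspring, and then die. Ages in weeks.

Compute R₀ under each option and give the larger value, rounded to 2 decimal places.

36.55

breed at age 3: R₀ = 0.50 × (47 + 0.45 × 58) = 0.50 × 73.1000 = 36.5500
delay to age 4: R₀ = 0.50 × (0.82 × 58) = 0.50 × 47.5600 = 23.7800
Higher: breed at age 3 (36.5500).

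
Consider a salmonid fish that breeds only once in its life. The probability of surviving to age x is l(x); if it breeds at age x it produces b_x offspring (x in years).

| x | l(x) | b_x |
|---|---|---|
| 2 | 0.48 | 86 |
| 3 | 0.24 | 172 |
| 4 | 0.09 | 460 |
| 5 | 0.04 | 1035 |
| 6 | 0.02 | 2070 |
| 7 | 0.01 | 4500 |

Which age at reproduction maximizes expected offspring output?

7

Expected offspring if breeding at age x = l(x) × b_x:
  age 2: 0.48 × 86 = 41.280
  age 3: 0.24 × 172 = 41.280
  age 4: 0.09 × 460 = 41.400
  age 5: 0.04 × 1035 = 41.400
  age 6: 0.02 × 2070 = 41.400
  age 7: 0.01 × 4500 = 45.000
Maximum at age 7 (45.000).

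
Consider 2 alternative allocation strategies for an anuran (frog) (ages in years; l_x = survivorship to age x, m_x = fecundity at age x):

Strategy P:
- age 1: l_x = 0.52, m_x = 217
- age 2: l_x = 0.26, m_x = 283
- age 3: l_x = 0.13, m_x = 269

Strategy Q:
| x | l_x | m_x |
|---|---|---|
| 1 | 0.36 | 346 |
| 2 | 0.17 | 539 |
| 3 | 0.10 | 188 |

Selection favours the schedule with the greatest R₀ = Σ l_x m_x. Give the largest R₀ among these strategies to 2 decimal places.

234.99

Strategy P: R₀ = 0.52×217 + 0.26×283 + 0.13×269 = 221.3900
Strategy Q: R₀ = 0.36×346 + 0.17×539 + 0.10×188 = 234.9900
Highest R₀: strategy Q with 234.9900.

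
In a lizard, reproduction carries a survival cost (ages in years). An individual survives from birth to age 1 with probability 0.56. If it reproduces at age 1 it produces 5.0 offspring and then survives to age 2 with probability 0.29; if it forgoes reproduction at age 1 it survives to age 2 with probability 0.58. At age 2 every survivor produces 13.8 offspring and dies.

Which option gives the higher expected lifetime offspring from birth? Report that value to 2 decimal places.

5.04

breed at age 1: R₀ = 0.56 × (5.0 + 0.29 × 13.8) = 0.56 × 9.0020 = 5.0411
delay to age 2: R₀ = 0.56 × (0.58 × 13.8) = 0.56 × 8.0040 = 4.4822
Higher: breed at age 1 (5.0411).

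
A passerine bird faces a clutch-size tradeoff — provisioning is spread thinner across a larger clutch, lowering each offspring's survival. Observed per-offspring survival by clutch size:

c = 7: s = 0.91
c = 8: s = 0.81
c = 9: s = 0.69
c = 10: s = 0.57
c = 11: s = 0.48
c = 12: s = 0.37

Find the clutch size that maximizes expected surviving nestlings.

8

Expected surviving nestlings = c × s(c):
  c=7: 7 × 0.91 = 6.370
  c=8: 8 × 0.81 = 6.480
  c=9: 9 × 0.69 = 6.210
  c=10: 10 × 0.57 = 5.700
  c=11: 11 × 0.48 = 5.280
  c=12: 12 × 0.37 = 4.440
Maximum at c = 8 (6.480 surviving nestlings).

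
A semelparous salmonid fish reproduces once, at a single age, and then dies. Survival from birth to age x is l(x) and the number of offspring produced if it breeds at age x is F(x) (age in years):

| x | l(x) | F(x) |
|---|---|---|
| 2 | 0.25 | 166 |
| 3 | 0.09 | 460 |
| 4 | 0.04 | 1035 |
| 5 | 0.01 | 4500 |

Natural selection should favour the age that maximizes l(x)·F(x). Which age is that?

Expected offspring if breeding at age x = l(x) × F(x):
  age 2: 0.25 × 166 = 41.500
  age 3: 0.09 × 460 = 41.400
  age 4: 0.04 × 1035 = 41.400
  age 5: 0.01 × 4500 = 45.000
Maximum at age 5 (45.000).

5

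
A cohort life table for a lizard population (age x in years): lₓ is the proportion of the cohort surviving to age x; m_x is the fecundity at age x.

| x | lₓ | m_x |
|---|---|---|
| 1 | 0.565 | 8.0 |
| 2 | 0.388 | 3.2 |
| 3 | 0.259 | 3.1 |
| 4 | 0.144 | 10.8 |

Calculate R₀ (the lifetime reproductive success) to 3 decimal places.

8.120

R₀ = Σ lₓ m_x:
  age 1: 0.565 × 8.0 = 4.5200
  age 2: 0.388 × 3.2 = 1.2416
  age 3: 0.259 × 3.1 = 0.8029
  age 4: 0.144 × 10.8 = 1.5552
R₀ = 4.5200 + 1.2416 + 0.8029 + 1.5552 = 8.1197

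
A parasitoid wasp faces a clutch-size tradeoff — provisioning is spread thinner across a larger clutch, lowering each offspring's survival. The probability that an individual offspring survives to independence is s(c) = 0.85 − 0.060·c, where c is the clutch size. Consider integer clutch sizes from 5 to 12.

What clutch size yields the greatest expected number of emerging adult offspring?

Expected emerging adult offspring = c × s(c):
  c=5: 5 × 0.550 = 2.750
  c=6: 6 × 0.490 = 2.940
  c=7: 7 × 0.430 = 3.010
  c=8: 8 × 0.370 = 2.960
  c=9: 9 × 0.310 = 2.790
  c=10: 10 × 0.250 = 2.500
  c=11: 11 × 0.190 = 2.090
  c=12: 12 × 0.130 = 1.560
Maximum at c = 7 (3.010 emerging adult offspring).

7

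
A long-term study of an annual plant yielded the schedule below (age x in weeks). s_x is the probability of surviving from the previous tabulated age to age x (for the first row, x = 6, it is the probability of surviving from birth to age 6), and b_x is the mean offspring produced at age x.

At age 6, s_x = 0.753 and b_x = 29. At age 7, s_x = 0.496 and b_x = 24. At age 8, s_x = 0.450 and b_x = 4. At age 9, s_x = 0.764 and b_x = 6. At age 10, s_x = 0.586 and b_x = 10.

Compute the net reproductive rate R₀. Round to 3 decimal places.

32.996

Survivorship from birth: l_x = s_6·s_7·…·s_x.
  l_6 = 0.75300
  l_7 = 0.37349
  l_8 = 0.16807
  l_9 = 0.12841
  l_10 = 0.07525
R₀ = Σ l_x b_x:
  age 6: 0.75300 × 29 = 21.8370
  age 7: 0.37349 × 24 = 8.9638
  age 8: 0.16807 × 4 = 0.6723
  age 9: 0.12841 × 6 = 0.7705
  age 10: 0.07525 × 10 = 0.7525
R₀ = 21.8370 + 8.9638 + 0.6723 + 0.7705 + 0.7525 = 32.9960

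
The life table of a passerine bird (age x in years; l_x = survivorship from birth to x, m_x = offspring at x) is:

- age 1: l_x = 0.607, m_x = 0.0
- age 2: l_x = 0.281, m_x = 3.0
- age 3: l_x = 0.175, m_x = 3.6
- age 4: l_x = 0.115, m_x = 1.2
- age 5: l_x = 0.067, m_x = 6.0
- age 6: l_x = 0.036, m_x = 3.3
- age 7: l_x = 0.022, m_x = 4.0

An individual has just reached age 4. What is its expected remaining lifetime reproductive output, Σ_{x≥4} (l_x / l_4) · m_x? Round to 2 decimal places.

l_4 = 0.115. Conditional survival from age 4 to x is l_x / l_4.
  x=4: (0.115/0.115) × 1.2 = 1.2000
  x=5: (0.067/0.115) × 6.0 = 3.4957
  x=6: (0.036/0.115) × 3.3 = 1.0330
  x=7: (0.022/0.115) × 4.0 = 0.7652
Sum = 1.2000 + 3.4957 + 1.0330 + 0.7652 = 6.4939

6.49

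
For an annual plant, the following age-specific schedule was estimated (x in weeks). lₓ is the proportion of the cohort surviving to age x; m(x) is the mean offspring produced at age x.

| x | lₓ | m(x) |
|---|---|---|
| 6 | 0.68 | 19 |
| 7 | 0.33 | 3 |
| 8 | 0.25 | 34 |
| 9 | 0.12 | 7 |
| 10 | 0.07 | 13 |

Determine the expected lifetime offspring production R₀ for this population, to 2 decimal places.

24.16

R₀ = Σ lₓ m(x):
  age 6: 0.68 × 19 = 12.9200
  age 7: 0.33 × 3 = 0.9900
  age 8: 0.25 × 34 = 8.5000
  age 9: 0.12 × 7 = 0.8400
  age 10: 0.07 × 13 = 0.9100
R₀ = 12.9200 + 0.9900 + 8.5000 + 0.8400 + 0.9100 = 24.1600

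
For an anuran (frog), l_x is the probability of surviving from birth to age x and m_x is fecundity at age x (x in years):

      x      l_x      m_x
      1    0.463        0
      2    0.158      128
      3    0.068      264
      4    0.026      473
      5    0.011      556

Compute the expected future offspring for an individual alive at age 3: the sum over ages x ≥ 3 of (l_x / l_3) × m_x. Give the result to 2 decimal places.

534.79

l_3 = 0.068. Conditional survival from age 3 to x is l_x / l_3.
  x=3: (0.068/0.068) × 264 = 264.0000
  x=4: (0.026/0.068) × 473 = 180.8529
  x=5: (0.011/0.068) × 556 = 89.9412
Sum = 264.0000 + 180.8529 + 89.9412 = 534.7941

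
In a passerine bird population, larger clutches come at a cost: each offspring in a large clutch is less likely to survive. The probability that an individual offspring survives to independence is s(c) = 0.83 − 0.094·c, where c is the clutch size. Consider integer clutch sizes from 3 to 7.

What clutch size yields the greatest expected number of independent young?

Expected independent young = c × s(c):
  c=3: 3 × 0.548 = 1.644
  c=4: 4 × 0.454 = 1.816
  c=5: 5 × 0.360 = 1.800
  c=6: 6 × 0.266 = 1.596
  c=7: 7 × 0.172 = 1.204
Maximum at c = 4 (1.816 independent young).

4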